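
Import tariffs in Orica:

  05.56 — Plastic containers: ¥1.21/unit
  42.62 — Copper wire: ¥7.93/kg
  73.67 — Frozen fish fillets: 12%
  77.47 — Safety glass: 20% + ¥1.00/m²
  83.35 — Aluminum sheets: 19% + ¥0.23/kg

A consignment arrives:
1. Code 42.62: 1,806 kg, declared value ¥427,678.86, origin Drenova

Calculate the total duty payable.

¥14,321.58

Line 1 (42.62, Drenova, 1,806 kg, ¥427,678.86):
Base rate for 42.62 is ¥7.93/kg.
Duty = 1,806 × ¥7.93 = ¥14,321.58.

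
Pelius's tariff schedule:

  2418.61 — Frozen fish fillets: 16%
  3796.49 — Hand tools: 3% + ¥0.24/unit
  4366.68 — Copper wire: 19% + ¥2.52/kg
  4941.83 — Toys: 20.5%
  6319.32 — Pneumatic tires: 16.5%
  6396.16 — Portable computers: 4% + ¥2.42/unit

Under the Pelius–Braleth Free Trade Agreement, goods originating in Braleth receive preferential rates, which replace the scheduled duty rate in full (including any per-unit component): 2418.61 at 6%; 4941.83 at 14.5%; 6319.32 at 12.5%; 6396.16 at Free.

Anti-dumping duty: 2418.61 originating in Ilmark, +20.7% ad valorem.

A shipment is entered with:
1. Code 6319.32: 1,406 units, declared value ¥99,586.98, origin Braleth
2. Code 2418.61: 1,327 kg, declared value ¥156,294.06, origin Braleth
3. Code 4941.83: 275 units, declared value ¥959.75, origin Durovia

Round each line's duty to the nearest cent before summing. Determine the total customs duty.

Line 1 (6319.32, Braleth, 1,406 units, ¥99,586.98):
Base rate for 6319.32 is 16.5%.
Origin Braleth qualifies under the Pelius–Braleth agreement and 6319.32 is covered: preferential rate 12.5% applies instead.
Duty = ¥99,586.98 × 12.5% = ¥12,448.37.
Line 2 (2418.61, Braleth, 1,327 kg, ¥156,294.06):
Base rate for 2418.61 is 16%.
Origin Braleth qualifies under the Pelius–Braleth agreement and 2418.61 is covered: preferential rate 6% applies instead.
The additional-duty order on 2418.61 targets Ilmark, not Braleth; it does not apply.
Duty = ¥156,294.06 × 6% = ¥9,377.64.
Line 3 (4941.83, Durovia, 275 units, ¥959.75):
Base rate for 4941.83 is 20.5%.
4941.83 has an FTA preferential rate, but origin Durovia is not Braleth; base rate stands.
Duty = ¥959.75 × 20.5% = ¥196.75.
Total = ¥12,448.37 + ¥9,377.64 + ¥196.75 = ¥22,022.76.

¥22,022.76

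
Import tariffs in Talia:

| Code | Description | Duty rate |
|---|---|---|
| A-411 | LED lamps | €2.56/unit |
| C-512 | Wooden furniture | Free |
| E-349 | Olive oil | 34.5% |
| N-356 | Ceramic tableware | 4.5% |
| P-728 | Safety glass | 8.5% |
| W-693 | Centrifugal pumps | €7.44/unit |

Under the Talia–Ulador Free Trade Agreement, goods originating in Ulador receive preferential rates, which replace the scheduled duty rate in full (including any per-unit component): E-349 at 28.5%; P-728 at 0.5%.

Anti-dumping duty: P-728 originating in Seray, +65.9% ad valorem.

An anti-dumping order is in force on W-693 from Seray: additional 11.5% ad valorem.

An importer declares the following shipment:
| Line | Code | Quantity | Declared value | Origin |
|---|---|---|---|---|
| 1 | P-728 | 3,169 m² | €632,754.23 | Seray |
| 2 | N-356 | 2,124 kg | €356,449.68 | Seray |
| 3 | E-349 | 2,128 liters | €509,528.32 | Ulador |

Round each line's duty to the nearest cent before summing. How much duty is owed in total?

Line 1 (P-728, Seray, 3,169 m², €632,754.23):
Base rate for P-728 is 8.5%.
P-728 has an FTA preferential rate, but origin Seray is not Ulador; base rate stands.
Additional duty on P-728 from Seray: +65.9%. Applied ad valorem rate: 8.5% + 65.9% = 74.4%.
Duty = €632,754.23 × 74.4% = €470,769.15.
Line 2 (N-356, Seray, 2,124 kg, €356,449.68):
Base rate for N-356 is 4.5%.
Duty = €356,449.68 × 4.5% = €16,040.24.
Line 3 (E-349, Ulador, 2,128 liters, €509,528.32):
Base rate for E-349 is 34.5%.
Origin Ulador qualifies under the Talia–Ulador agreement and E-349 is covered: preferential rate 28.5% applies instead.
Duty = €509,528.32 × 28.5% = €145,215.57.
Total = €470,769.15 + €16,040.24 + €145,215.57 = €632,024.96.

€632,024.96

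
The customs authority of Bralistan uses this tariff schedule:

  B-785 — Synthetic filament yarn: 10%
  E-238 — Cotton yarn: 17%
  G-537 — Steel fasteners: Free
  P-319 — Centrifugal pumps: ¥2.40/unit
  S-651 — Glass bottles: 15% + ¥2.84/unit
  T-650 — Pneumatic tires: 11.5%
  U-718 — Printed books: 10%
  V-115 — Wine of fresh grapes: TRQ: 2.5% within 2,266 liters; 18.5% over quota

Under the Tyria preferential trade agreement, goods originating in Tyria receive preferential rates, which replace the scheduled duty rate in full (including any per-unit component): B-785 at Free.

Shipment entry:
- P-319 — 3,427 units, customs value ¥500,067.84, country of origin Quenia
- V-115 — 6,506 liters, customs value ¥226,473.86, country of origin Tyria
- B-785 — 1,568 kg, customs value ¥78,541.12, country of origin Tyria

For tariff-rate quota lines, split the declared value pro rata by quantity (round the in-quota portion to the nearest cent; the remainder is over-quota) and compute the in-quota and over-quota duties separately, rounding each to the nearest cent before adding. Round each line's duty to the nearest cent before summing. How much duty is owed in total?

¥37,501.75

Line 1 (P-319, Quenia, 3,427 units, ¥500,067.84):
Base rate for P-319 is ¥2.40/unit.
Duty = 3,427 × ¥2.40 = ¥8,224.80.
Line 2 (V-115, Tyria, 6,506 liters, ¥226,473.86):
Code V-115 is under a tariff-rate quota (threshold 2,266 liters). In-quota: 2,266 liters at 2.5%; over-quota: 4,240 liters at 18.5%.
Pro-rata value split: in-quota = ¥226,473.86 × 2,266/6,506 = ¥78,879.46; over-quota = ¥226,473.86 − ¥78,879.46 = ¥147,594.40.
In-quota duty = ¥78,879.46 × 2.5% = ¥1,971.99. Over-quota duty = ¥147,594.40 × 18.5% = ¥27,304.96.
Line duty = ¥1,971.99 + ¥27,304.96 = ¥29,276.95.
Line 3 (B-785, Tyria, 1,568 kg, ¥78,541.12):
Base rate for B-785 is 10%.
Origin Tyria qualifies under the Bralistan–Tyria agreement and B-785 is covered: preferential rate Free applies instead.
Duty = ¥78,541.12 × 0% = ¥0.00.
Total = ¥8,224.80 + ¥29,276.95 + ¥0.00 = ¥37,501.75.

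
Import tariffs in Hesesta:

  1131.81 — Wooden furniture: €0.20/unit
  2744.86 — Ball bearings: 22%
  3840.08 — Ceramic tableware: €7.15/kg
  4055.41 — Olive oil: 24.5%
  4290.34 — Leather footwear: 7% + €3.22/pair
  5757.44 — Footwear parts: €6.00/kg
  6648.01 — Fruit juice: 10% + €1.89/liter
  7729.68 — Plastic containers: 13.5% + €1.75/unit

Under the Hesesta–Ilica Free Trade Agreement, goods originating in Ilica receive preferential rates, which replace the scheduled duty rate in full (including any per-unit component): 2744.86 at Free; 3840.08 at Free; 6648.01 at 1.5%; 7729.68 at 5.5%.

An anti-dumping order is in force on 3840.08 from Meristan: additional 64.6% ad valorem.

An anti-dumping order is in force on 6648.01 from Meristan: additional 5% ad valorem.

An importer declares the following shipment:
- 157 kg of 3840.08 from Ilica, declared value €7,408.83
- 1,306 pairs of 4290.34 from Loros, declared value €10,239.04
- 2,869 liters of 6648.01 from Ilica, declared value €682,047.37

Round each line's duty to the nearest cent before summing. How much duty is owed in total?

€15,152.76

Line 1 (3840.08, Ilica, 157 kg, €7,408.83):
Base rate for 3840.08 is €7.15/kg.
Origin Ilica qualifies under the Hesesta–Ilica agreement and 3840.08 is covered: preferential rate Free applies instead.
The additional-duty order on 3840.08 targets Meristan, not Ilica; it does not apply.
Duty = €7,408.83 × 0% = €0.00.
Line 2 (4290.34, Loros, 1,306 pairs, €10,239.04):
Base rate for 4290.34 is 7% + €3.22/pair.
Duty = €10,239.04 × 7% + 1,306 × €3.22 = €4,922.05.
Line 3 (6648.01, Ilica, 2,869 liters, €682,047.37):
Base rate for 6648.01 is 10% + €1.89/liter.
Origin Ilica qualifies under the Hesesta–Ilica agreement and 6648.01 is covered: preferential rate 1.5% applies instead.
The additional-duty order on 6648.01 targets Meristan, not Ilica; it does not apply.
Duty = €682,047.37 × 1.5% = €10,230.71.
Total = €0.00 + €4,922.05 + €10,230.71 = €15,152.76.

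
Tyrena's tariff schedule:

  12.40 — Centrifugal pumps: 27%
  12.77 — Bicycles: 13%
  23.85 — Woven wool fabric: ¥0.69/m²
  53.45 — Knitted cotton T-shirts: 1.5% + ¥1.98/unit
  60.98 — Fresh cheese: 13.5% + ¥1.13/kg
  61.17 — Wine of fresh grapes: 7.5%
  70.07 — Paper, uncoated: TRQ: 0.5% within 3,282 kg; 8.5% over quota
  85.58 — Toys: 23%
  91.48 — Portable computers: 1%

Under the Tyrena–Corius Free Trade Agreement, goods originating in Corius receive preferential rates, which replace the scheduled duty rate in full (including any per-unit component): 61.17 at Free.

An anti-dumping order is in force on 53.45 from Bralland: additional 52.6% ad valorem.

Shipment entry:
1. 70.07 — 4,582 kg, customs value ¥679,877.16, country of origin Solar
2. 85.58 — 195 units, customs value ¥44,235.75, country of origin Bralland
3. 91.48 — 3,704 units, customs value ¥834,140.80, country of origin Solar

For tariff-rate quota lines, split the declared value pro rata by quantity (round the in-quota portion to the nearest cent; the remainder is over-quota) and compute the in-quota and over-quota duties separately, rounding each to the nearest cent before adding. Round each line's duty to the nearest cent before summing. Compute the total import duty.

¥37,346.54

Line 1 (70.07, Solar, 4,582 kg, ¥679,877.16):
Code 70.07 is under a tariff-rate quota (threshold 3,282 kg). In-quota: 3,282 kg at 0.5%; over-quota: 1,300 kg at 8.5%.
Pro-rata value split: in-quota = ¥679,877.16 × 3,282/4,582 = ¥486,983.16; over-quota = ¥679,877.16 − ¥486,983.16 = ¥192,894.00.
In-quota duty = ¥486,983.16 × 0.5% = ¥2,434.92. Over-quota duty = ¥192,894.00 × 8.5% = ¥16,395.99.
Line duty = ¥2,434.92 + ¥16,395.99 = ¥18,830.91.
Line 2 (85.58, Bralland, 195 units, ¥44,235.75):
Base rate for 85.58 is 23%.
Duty = ¥44,235.75 × 23% = ¥10,174.22.
Line 3 (91.48, Solar, 3,704 units, ¥834,140.80):
Base rate for 91.48 is 1%.
Duty = ¥834,140.80 × 1% = ¥8,341.41.
Total = ¥18,830.91 + ¥10,174.22 + ¥8,341.41 = ¥37,346.54.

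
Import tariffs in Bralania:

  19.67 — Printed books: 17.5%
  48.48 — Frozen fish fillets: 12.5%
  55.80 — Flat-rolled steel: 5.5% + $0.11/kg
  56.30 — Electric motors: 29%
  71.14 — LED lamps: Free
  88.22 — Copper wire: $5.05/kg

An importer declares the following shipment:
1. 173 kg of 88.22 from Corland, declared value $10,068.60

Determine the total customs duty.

Line 1 (88.22, Corland, 173 kg, $10,068.60):
Base rate for 88.22 is $5.05/kg.
Duty = 173 × $5.05 = $873.65.

$873.65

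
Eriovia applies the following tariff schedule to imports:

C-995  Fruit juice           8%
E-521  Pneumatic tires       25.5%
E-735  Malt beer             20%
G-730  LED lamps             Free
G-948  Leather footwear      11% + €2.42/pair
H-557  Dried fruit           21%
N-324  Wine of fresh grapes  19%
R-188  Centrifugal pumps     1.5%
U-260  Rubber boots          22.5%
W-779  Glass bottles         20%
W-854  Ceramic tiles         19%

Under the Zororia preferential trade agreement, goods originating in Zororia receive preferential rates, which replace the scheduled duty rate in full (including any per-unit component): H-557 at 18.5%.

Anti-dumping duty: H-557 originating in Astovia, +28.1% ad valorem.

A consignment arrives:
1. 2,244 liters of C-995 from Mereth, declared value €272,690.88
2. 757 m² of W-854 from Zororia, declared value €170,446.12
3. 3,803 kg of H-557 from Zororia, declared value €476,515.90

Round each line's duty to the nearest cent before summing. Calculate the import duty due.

Line 1 (C-995, Mereth, 2,244 liters, €272,690.88):
Base rate for C-995 is 8%.
Duty = €272,690.88 × 8% = €21,815.27.
Line 2 (W-854, Zororia, 757 m², €170,446.12):
Base rate for W-854 is 19%.
Origin Zororia is the FTA partner but W-854 is not on the preference list; base rate stands.
Duty = €170,446.12 × 19% = €32,384.76.
Line 3 (H-557, Zororia, 3,803 kg, €476,515.90):
Base rate for H-557 is 21%.
Origin Zororia qualifies under the Eriovia–Zororia agreement and H-557 is covered: preferential rate 18.5% applies instead.
The additional-duty order on H-557 targets Astovia, not Zororia; it does not apply.
Duty = €476,515.90 × 18.5% = €88,155.44.
Total = €21,815.27 + €32,384.76 + €88,155.44 = €142,355.47.

€142,355.47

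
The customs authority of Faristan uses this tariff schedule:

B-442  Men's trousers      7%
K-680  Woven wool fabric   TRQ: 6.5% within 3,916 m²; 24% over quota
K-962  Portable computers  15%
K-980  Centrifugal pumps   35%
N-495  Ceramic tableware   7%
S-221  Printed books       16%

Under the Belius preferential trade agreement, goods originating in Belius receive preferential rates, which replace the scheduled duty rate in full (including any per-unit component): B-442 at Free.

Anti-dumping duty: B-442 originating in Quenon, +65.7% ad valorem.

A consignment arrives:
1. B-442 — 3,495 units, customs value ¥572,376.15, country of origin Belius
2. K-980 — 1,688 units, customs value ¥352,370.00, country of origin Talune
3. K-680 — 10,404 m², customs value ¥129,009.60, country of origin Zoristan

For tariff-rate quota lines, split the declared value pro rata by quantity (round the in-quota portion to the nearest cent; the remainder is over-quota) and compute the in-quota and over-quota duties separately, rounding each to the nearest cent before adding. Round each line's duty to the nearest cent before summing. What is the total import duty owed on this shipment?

Line 1 (B-442, Belius, 3,495 units, ¥572,376.15):
Base rate for B-442 is 7%.
Origin Belius qualifies under the Faristan–Belius agreement and B-442 is covered: preferential rate Free applies instead.
The additional-duty order on B-442 targets Quenon, not Belius; it does not apply.
Duty = ¥572,376.15 × 0% = ¥0.00.
Line 2 (K-980, Talune, 1,688 units, ¥352,370.00):
Base rate for K-980 is 35%.
Duty = ¥352,370.00 × 35% = ¥123,329.50.
Line 3 (K-680, Zoristan, 10,404 m², ¥129,009.60):
Code K-680 is under a tariff-rate quota (threshold 3,916 m²). In-quota: 3,916 m² at 6.5%; over-quota: 6,488 m² at 24%.
Pro-rata value split: in-quota = ¥129,009.60 × 3,916/10,404 = ¥48,558.40; over-quota = ¥129,009.60 − ¥48,558.40 = ¥80,451.20.
In-quota duty = ¥48,558.40 × 6.5% = ¥3,156.30. Over-quota duty = ¥80,451.20 × 24% = ¥19,308.29.
Line duty = ¥3,156.30 + ¥19,308.29 = ¥22,464.59.
Total = ¥0.00 + ¥123,329.50 + ¥22,464.59 = ¥145,794.09.

¥145,794.09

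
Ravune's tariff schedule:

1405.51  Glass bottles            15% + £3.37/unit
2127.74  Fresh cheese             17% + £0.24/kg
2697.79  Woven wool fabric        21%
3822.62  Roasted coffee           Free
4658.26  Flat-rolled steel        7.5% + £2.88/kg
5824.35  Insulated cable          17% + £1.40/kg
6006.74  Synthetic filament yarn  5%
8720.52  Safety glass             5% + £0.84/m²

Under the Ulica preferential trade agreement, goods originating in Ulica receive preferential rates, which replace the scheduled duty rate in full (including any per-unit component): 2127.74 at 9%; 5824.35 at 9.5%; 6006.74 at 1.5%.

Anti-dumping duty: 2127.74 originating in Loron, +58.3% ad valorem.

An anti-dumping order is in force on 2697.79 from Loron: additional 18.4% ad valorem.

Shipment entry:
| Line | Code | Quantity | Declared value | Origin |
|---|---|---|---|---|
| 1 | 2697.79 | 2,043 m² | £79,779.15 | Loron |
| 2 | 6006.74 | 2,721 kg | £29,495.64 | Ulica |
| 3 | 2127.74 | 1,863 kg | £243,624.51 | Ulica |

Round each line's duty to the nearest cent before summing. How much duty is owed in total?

Line 1 (2697.79, Loron, 2,043 m², £79,779.15):
Base rate for 2697.79 is 21%.
Additional duty on 2697.79 from Loron: +18.4%. Applied ad valorem rate: 21% + 18.4% = 39.4%.
Duty = £79,779.15 × 39.4% = £31,432.99.
Line 2 (6006.74, Ulica, 2,721 kg, £29,495.64):
Base rate for 6006.74 is 5%.
Origin Ulica qualifies under the Ravune–Ulica agreement and 6006.74 is covered: preferential rate 1.5% applies instead.
Duty = £29,495.64 × 1.5% = £442.43.
Line 3 (2127.74, Ulica, 1,863 kg, £243,624.51):
Base rate for 2127.74 is 17% + £0.24/kg.
Origin Ulica qualifies under the Ravune–Ulica agreement and 2127.74 is covered: preferential rate 9% applies instead.
The additional-duty order on 2127.74 targets Loron, not Ulica; it does not apply.
Duty = £243,624.51 × 9% = £21,926.21.
Total = £31,432.99 + £442.43 + £21,926.21 = £53,801.63.

£53,801.63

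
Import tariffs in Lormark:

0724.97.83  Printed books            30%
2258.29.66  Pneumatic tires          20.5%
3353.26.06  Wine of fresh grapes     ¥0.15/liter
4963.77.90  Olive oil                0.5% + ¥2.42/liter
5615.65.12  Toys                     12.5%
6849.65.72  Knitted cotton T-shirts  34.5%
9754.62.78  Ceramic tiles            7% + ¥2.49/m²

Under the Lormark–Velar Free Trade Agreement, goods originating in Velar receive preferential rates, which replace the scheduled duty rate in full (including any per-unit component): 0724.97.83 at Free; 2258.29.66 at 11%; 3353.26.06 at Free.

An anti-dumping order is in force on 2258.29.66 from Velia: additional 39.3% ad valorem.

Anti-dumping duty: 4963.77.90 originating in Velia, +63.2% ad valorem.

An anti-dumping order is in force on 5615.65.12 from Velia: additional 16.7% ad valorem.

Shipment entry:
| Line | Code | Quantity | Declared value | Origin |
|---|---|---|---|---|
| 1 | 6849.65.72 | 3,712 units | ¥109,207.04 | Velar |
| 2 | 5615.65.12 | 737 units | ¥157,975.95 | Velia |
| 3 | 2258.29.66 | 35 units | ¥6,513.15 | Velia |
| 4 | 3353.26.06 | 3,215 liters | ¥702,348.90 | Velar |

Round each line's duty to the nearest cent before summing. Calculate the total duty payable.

Line 1 (6849.65.72, Velar, 3,712 units, ¥109,207.04):
Base rate for 6849.65.72 is 34.5%.
Origin Velar is the FTA partner but 6849.65.72 is not on the preference list; base rate stands.
Duty = ¥109,207.04 × 34.5% = ¥37,676.43.
Line 2 (5615.65.12, Velia, 737 units, ¥157,975.95):
Base rate for 5615.65.12 is 12.5%.
Additional duty on 5615.65.12 from Velia: +16.7%. Applied ad valorem rate: 12.5% + 16.7% = 29.2%.
Duty = ¥157,975.95 × 29.2% = ¥46,128.98.
Line 3 (2258.29.66, Velia, 35 units, ¥6,513.15):
Base rate for 2258.29.66 is 20.5%.
2258.29.66 has an FTA preferential rate, but origin Velia is not Velar; base rate stands.
Additional duty on 2258.29.66 from Velia: +39.3%. Applied ad valorem rate: 20.5% + 39.3% = 59.8%.
Duty = ¥6,513.15 × 59.8% = ¥3,894.86.
Line 4 (3353.26.06, Velar, 3,215 liters, ¥702,348.90):
Base rate for 3353.26.06 is ¥0.15/liter.
Origin Velar qualifies under the Lormark–Velar agreement and 3353.26.06 is covered: preferential rate Free applies instead.
Duty = ¥702,348.90 × 0% = ¥0.00.
Total = ¥37,676.43 + ¥46,128.98 + ¥3,894.86 + ¥0.00 = ¥87,700.27.

¥87,700.27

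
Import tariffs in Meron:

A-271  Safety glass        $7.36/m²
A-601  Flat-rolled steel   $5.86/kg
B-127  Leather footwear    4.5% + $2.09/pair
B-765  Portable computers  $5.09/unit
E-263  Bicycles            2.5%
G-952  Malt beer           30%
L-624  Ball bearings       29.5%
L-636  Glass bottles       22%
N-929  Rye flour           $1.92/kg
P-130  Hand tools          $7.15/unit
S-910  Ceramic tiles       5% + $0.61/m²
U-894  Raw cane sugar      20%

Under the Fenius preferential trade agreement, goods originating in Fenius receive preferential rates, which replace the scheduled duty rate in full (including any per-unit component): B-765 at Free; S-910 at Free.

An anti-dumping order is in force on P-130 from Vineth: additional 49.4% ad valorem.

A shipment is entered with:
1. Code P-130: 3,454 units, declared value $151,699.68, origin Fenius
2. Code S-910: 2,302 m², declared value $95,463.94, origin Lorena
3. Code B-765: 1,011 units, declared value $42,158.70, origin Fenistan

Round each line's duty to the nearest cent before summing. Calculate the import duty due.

$36,019.51

Line 1 (P-130, Fenius, 3,454 units, $151,699.68):
Base rate for P-130 is $7.15/unit.
Origin Fenius is the FTA partner but P-130 is not on the preference list; base rate stands.
The additional-duty order on P-130 targets Vineth, not Fenius; it does not apply.
Duty = 3,454 × $7.15 = $24,696.10.
Line 2 (S-910, Lorena, 2,302 m², $95,463.94):
Base rate for S-910 is 5% + $0.61/m².
S-910 has an FTA preferential rate, but origin Lorena is not Fenius; base rate stands.
Duty = $95,463.94 × 5% + 2,302 × $0.61 = $6,177.42.
Line 3 (B-765, Fenistan, 1,011 units, $42,158.70):
Base rate for B-765 is $5.09/unit.
B-765 has an FTA preferential rate, but origin Fenistan is not Fenius; base rate stands.
Duty = 1,011 × $5.09 = $5,145.99.
Total = $24,696.10 + $6,177.42 + $5,145.99 = $36,019.51.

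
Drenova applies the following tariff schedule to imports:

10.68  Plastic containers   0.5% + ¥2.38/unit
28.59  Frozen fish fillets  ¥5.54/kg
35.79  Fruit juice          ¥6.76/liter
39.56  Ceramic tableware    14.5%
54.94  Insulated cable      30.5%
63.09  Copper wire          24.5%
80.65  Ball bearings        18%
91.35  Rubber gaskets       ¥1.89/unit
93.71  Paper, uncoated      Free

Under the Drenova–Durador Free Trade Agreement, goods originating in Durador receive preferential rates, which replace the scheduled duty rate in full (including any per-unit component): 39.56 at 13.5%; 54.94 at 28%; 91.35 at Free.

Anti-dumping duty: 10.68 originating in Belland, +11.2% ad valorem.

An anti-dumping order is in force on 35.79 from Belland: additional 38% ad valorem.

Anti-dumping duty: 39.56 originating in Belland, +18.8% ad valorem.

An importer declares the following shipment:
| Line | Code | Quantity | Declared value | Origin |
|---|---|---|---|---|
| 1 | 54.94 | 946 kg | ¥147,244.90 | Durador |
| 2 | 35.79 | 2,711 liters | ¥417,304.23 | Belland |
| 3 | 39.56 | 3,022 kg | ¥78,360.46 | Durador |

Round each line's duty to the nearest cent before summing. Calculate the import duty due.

Line 1 (54.94, Durador, 946 kg, ¥147,244.90):
Base rate for 54.94 is 30.5%.
Origin Durador qualifies under the Drenova–Durador agreement and 54.94 is covered: preferential rate 28% applies instead.
Duty = ¥147,244.90 × 28% = ¥41,228.57.
Line 2 (35.79, Belland, 2,711 liters, ¥417,304.23):
Base rate for 35.79 is ¥6.76/liter.
Additional duty on 35.79 from Belland: +38% ad valorem. Applied ad valorem rate = 38%.
Duty = ¥417,304.23 × 38% + 2,711 × ¥6.76 = ¥176,901.97.
Line 3 (39.56, Durador, 3,022 kg, ¥78,360.46):
Base rate for 39.56 is 14.5%.
Origin Durador qualifies under the Drenova–Durador agreement and 39.56 is covered: preferential rate 13.5% applies instead.
The additional-duty order on 39.56 targets Belland, not Durador; it does not apply.
Duty = ¥78,360.46 × 13.5% = ¥10,578.66.
Total = ¥41,228.57 + ¥176,901.97 + ¥10,578.66 = ¥228,709.20.

¥228,709.20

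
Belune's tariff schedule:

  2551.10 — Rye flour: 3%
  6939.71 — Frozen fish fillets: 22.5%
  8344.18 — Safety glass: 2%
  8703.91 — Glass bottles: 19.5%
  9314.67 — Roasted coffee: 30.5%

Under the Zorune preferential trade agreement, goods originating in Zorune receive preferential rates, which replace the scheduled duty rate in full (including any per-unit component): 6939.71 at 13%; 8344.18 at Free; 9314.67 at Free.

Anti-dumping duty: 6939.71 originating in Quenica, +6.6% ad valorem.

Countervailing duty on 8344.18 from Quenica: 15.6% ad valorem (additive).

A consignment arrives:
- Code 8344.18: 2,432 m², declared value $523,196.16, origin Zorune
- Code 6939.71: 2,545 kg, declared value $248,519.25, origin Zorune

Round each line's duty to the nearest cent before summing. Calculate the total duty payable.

$32,307.50

Line 1 (8344.18, Zorune, 2,432 m², $523,196.16):
Base rate for 8344.18 is 2%.
Origin Zorune qualifies under the Belune–Zorune agreement and 8344.18 is covered: preferential rate Free applies instead.
The additional-duty order on 8344.18 targets Quenica, not Zorune; it does not apply.
Duty = $523,196.16 × 0% = $0.00.
Line 2 (6939.71, Zorune, 2,545 kg, $248,519.25):
Base rate for 6939.71 is 22.5%.
Origin Zorune qualifies under the Belune–Zorune agreement and 6939.71 is covered: preferential rate 13% applies instead.
The additional-duty order on 6939.71 targets Quenica, not Zorune; it does not apply.
Duty = $248,519.25 × 13% = $32,307.50.
Total = $0.00 + $32,307.50 = $32,307.50.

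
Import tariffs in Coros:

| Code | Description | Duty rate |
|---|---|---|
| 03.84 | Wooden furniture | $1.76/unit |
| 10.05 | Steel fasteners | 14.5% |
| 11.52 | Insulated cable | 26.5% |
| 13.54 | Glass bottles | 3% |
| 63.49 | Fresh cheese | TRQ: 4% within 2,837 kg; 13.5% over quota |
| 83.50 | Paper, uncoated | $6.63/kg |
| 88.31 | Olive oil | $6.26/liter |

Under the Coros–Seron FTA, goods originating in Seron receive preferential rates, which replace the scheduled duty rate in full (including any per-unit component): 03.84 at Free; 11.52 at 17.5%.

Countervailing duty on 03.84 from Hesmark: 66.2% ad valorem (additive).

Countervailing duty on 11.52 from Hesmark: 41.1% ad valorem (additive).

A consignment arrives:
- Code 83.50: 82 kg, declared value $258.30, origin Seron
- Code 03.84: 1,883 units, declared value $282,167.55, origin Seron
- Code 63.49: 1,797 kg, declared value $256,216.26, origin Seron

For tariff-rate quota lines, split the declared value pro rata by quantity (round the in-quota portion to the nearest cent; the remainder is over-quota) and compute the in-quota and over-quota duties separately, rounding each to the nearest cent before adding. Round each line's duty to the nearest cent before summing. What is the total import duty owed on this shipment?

$10,792.31

Line 1 (83.50, Seron, 82 kg, $258.30):
Base rate for 83.50 is $6.63/kg.
Origin Seron is the FTA partner but 83.50 is not on the preference list; base rate stands.
Duty = 82 × $6.63 = $543.66.
Line 2 (03.84, Seron, 1,883 units, $282,167.55):
Base rate for 03.84 is $1.76/unit.
Origin Seron qualifies under the Coros–Seron agreement and 03.84 is covered: preferential rate Free applies instead.
The additional-duty order on 03.84 targets Hesmark, not Seron; it does not apply.
Duty = $282,167.55 × 0% = $0.00.
Line 3 (63.49, Seron, 1,797 kg, $256,216.26):
Code 63.49 is under a tariff-rate quota (threshold 2,837 kg). Quantity 1,797 kg is within the quota, so the in-quota rate 4% applies to the full value.
Duty = $256,216.26 × 4% = $10,248.65.
Total = $543.66 + $0.00 + $10,248.65 = $10,792.31.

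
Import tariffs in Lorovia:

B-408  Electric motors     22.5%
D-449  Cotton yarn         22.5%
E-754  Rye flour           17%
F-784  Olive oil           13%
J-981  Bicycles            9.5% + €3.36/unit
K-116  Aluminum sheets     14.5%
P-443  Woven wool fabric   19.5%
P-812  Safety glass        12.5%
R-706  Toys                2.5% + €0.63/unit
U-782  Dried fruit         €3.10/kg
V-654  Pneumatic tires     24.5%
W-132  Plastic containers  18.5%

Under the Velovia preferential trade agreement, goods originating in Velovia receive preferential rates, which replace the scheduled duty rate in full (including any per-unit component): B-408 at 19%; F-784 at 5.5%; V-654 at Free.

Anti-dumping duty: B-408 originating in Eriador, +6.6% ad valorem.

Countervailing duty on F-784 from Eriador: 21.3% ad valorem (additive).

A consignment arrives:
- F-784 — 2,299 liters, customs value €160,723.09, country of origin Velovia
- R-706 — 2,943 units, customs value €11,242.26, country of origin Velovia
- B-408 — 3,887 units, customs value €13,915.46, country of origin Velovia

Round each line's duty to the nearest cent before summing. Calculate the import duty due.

€13,618.86

Line 1 (F-784, Velovia, 2,299 liters, €160,723.09):
Base rate for F-784 is 13%.
Origin Velovia qualifies under the Lorovia–Velovia agreement and F-784 is covered: preferential rate 5.5% applies instead.
The additional-duty order on F-784 targets Eriador, not Velovia; it does not apply.
Duty = €160,723.09 × 5.5% = €8,839.77.
Line 2 (R-706, Velovia, 2,943 units, €11,242.26):
Base rate for R-706 is 2.5% + €0.63/unit.
Origin Velovia is the FTA partner but R-706 is not on the preference list; base rate stands.
Duty = €11,242.26 × 2.5% + 2,943 × €0.63 = €2,135.15.
Line 3 (B-408, Velovia, 3,887 units, €13,915.46):
Base rate for B-408 is 22.5%.
Origin Velovia qualifies under the Lorovia–Velovia agreement and B-408 is covered: preferential rate 19% applies instead.
The additional-duty order on B-408 targets Eriador, not Velovia; it does not apply.
Duty = €13,915.46 × 19% = €2,643.94.
Total = €8,839.77 + €2,135.15 + €2,643.94 = €13,618.86.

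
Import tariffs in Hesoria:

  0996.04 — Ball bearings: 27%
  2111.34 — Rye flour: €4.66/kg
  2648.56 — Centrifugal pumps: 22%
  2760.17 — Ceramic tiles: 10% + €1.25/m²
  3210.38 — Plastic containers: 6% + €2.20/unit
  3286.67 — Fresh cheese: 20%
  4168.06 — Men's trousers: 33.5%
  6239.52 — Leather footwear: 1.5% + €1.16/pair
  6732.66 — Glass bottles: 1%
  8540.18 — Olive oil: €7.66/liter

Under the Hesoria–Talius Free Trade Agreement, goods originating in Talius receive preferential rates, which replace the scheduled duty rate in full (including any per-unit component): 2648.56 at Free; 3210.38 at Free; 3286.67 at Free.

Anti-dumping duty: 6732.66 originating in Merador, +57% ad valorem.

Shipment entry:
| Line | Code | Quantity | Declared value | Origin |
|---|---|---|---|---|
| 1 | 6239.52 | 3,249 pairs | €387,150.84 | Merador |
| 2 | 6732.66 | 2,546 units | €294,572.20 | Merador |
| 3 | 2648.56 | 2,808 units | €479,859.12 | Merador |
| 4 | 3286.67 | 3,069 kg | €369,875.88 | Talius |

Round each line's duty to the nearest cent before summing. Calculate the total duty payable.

Line 1 (6239.52, Merador, 3,249 pairs, €387,150.84):
Base rate for 6239.52 is 1.5% + €1.16/pair.
Duty = €387,150.84 × 1.5% + 3,249 × €1.16 = €9,576.10.
Line 2 (6732.66, Merador, 2,546 units, €294,572.20):
Base rate for 6732.66 is 1%.
Additional duty on 6732.66 from Merador: +57%. Applied ad valorem rate: 1% + 57% = 58%.
Duty = €294,572.20 × 58% = €170,851.88.
Line 3 (2648.56, Merador, 2,808 units, €479,859.12):
Base rate for 2648.56 is 22%.
2648.56 has an FTA preferential rate, but origin Merador is not Talius; base rate stands.
Duty = €479,859.12 × 22% = €105,569.01.
Line 4 (3286.67, Talius, 3,069 kg, €369,875.88):
Base rate for 3286.67 is 20%.
Origin Talius qualifies under the Hesoria–Talius agreement and 3286.67 is covered: preferential rate Free applies instead.
Duty = €369,875.88 × 0% = €0.00.
Total = €9,576.10 + €170,851.88 + €105,569.01 + €0.00 = €285,996.99.

€285,996.99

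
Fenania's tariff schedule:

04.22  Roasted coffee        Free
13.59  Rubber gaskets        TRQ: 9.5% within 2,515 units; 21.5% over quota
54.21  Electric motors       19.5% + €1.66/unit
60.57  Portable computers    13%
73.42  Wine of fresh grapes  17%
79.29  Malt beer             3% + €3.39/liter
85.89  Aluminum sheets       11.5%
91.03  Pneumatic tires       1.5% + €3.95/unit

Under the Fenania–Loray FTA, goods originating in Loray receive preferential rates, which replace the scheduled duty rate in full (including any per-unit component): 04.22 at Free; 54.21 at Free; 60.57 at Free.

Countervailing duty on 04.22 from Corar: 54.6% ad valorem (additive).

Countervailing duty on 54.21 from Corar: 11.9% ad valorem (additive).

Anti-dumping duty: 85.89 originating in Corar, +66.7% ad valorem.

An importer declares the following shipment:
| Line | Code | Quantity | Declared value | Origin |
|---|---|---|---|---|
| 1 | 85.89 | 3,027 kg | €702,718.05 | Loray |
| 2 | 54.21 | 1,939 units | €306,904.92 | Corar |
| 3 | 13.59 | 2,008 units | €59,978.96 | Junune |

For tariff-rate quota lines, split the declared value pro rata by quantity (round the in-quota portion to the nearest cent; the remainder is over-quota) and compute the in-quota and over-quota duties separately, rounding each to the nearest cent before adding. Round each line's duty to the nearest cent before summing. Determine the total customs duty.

Line 1 (85.89, Loray, 3,027 kg, €702,718.05):
Base rate for 85.89 is 11.5%.
Origin Loray is the FTA partner but 85.89 is not on the preference list; base rate stands.
The additional-duty order on 85.89 targets Corar, not Loray; it does not apply.
Duty = €702,718.05 × 11.5% = €80,812.58.
Line 2 (54.21, Corar, 1,939 units, €306,904.92):
Base rate for 54.21 is 19.5% + €1.66/unit.
54.21 has an FTA preferential rate, but origin Corar is not Loray; base rate stands.
Additional duty on 54.21 from Corar: +11.9%. Applied ad valorem rate: 19.5% + 11.9% = 31.4%.
Duty = €306,904.92 × 31.4% + 1,939 × €1.66 = €99,586.88.
Line 3 (13.59, Junune, 2,008 units, €59,978.96):
Code 13.59 is under a tariff-rate quota (threshold 2,515 units). Quantity 2,008 units is within the quota, so the in-quota rate 9.5% applies to the full value.
Duty = €59,978.96 × 9.5% = €5,698.00.
Total = €80,812.58 + €99,586.88 + €5,698.00 = €186,097.46.

€186,097.46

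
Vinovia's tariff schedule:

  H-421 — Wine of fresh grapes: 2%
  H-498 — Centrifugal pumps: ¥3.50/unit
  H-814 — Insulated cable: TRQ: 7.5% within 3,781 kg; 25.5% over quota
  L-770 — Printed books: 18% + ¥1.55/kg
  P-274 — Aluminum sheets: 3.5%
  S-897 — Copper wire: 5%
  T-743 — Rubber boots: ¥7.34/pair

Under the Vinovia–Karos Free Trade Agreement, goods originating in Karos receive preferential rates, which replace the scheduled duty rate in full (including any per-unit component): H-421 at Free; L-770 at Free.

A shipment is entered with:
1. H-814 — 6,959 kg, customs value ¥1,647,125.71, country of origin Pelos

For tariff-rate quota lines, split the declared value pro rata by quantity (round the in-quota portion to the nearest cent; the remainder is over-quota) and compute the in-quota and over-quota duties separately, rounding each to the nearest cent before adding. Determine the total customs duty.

Line 1 (H-814, Pelos, 6,959 kg, ¥1,647,125.71):
Code H-814 is under a tariff-rate quota (threshold 3,781 kg). In-quota: 3,781 kg at 7.5%; over-quota: 3,178 kg at 25.5%.
Pro-rata value split: in-quota = ¥1,647,125.71 × 3,781/6,959 = ¥894,924.89; over-quota = ¥1,647,125.71 − ¥894,924.89 = ¥752,200.82.
In-quota duty = ¥894,924.89 × 7.5% = ¥67,119.37. Over-quota duty = ¥752,200.82 × 25.5% = ¥191,811.21.
Line duty = ¥67,119.37 + ¥191,811.21 = ¥258,930.58.

¥258,930.58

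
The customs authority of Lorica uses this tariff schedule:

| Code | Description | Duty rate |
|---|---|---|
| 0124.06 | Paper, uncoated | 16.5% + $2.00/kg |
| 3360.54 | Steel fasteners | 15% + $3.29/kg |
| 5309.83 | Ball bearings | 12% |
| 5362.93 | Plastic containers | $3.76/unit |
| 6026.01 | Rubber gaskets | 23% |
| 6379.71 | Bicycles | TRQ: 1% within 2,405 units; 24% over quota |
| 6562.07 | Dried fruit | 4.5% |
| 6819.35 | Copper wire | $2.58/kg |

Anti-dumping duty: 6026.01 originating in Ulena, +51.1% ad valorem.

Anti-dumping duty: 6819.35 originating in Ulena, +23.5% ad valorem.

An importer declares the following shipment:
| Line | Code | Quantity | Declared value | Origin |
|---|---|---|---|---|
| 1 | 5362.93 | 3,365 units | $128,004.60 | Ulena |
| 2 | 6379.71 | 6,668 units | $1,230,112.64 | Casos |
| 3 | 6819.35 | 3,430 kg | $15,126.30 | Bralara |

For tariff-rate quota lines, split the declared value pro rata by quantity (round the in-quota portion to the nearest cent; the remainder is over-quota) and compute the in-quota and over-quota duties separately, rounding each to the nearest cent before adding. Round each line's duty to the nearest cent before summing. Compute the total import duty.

$214,683.72

Line 1 (5362.93, Ulena, 3,365 units, $128,004.60):
Base rate for 5362.93 is $3.76/unit.
Duty = 3,365 × $3.76 = $12,652.40.
Line 2 (6379.71, Casos, 6,668 units, $1,230,112.64):
Code 6379.71 is under a tariff-rate quota (threshold 2,405 units). In-quota: 2,405 units at 1%; over-quota: 4,263 units at 24%.
Pro-rata value split: in-quota = $1,230,112.64 × 2,405/6,668 = $443,674.40; over-quota = $1,230,112.64 − $443,674.40 = $786,438.24.
In-quota duty = $443,674.40 × 1% = $4,436.74. Over-quota duty = $786,438.24 × 24% = $188,745.18.
Line duty = $4,436.74 + $188,745.18 = $193,181.92.
Line 3 (6819.35, Bralara, 3,430 kg, $15,126.30):
Base rate for 6819.35 is $2.58/kg.
The additional-duty order on 6819.35 targets Ulena, not Bralara; it does not apply.
Duty = 3,430 × $2.58 = $8,849.40.
Total = $12,652.40 + $193,181.92 + $8,849.40 = $214,683.72.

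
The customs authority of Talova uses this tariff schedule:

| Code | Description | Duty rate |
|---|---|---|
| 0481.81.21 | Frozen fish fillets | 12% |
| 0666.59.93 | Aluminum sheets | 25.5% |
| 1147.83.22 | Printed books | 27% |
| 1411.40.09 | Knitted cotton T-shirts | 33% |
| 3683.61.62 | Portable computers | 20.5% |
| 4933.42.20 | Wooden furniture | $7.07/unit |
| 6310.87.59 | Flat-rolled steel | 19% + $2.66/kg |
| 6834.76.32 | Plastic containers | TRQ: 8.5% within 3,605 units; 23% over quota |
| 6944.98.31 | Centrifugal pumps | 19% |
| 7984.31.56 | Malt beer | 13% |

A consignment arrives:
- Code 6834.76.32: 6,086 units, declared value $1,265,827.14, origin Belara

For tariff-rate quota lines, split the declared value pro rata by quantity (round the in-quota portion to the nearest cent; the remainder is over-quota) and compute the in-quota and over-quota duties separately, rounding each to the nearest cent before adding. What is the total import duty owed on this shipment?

$182,418.67

Line 1 (6834.76.32, Belara, 6,086 units, $1,265,827.14):
Code 6834.76.32 is under a tariff-rate quota (threshold 3,605 units). In-quota: 3,605 units at 8.5%; over-quota: 2,481 units at 23%.
Pro-rata value split: in-quota = $1,265,827.14 × 3,605/6,086 = $749,803.95; over-quota = $1,265,827.14 − $749,803.95 = $516,023.19.
In-quota duty = $749,803.95 × 8.5% = $63,733.34. Over-quota duty = $516,023.19 × 23% = $118,685.33.
Line duty = $63,733.34 + $118,685.33 = $182,418.67.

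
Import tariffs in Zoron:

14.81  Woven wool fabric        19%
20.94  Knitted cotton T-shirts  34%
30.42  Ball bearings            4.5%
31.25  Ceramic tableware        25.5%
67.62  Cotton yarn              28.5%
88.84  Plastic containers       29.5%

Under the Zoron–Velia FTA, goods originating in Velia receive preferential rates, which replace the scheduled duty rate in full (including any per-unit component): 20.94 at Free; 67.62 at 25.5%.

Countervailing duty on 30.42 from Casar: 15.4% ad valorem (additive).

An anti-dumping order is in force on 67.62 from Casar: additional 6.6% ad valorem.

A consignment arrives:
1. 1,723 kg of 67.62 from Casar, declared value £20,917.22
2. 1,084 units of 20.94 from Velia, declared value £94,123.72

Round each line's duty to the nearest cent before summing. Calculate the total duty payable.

Line 1 (67.62, Casar, 1,723 kg, £20,917.22):
Base rate for 67.62 is 28.5%.
67.62 has an FTA preferential rate, but origin Casar is not Velia; base rate stands.
Additional duty on 67.62 from Casar: +6.6%. Applied ad valorem rate: 28.5% + 6.6% = 35.1%.
Duty = £20,917.22 × 35.1% = £7,341.94.
Line 2 (20.94, Velia, 1,084 units, £94,123.72):
Base rate for 20.94 is 34%.
Origin Velia qualifies under the Zoron–Velia agreement and 20.94 is covered: preferential rate Free applies instead.
Duty = £94,123.72 × 0% = £0.00.
Total = £7,341.94 + £0.00 = £7,341.94.

£7,341.94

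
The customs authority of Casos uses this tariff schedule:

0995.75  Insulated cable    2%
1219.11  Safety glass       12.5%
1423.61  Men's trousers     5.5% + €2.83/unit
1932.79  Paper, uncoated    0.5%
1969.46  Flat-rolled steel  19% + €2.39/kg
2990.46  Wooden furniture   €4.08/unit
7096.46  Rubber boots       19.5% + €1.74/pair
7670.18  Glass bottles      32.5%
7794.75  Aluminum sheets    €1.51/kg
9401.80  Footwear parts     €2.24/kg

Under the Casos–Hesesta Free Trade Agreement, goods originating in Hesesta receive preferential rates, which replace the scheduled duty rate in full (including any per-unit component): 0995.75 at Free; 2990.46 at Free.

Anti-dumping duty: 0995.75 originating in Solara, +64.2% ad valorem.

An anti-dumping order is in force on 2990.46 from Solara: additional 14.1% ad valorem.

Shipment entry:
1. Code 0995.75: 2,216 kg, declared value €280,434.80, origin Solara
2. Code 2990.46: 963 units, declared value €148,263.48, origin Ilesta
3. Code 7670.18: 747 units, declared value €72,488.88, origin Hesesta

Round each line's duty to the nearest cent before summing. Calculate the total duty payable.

Line 1 (0995.75, Solara, 2,216 kg, €280,434.80):
Base rate for 0995.75 is 2%.
0995.75 has an FTA preferential rate, but origin Solara is not Hesesta; base rate stands.
Additional duty on 0995.75 from Solara: +64.2%. Applied ad valorem rate: 2% + 64.2% = 66.2%.
Duty = €280,434.80 × 66.2% = €185,647.84.
Line 2 (2990.46, Ilesta, 963 units, €148,263.48):
Base rate for 2990.46 is €4.08/unit.
2990.46 has an FTA preferential rate, but origin Ilesta is not Hesesta; base rate stands.
The additional-duty order on 2990.46 targets Solara, not Ilesta; it does not apply.
Duty = 963 × €4.08 = €3,929.04.
Line 3 (7670.18, Hesesta, 747 units, €72,488.88):
Base rate for 7670.18 is 32.5%.
Origin Hesesta is the FTA partner but 7670.18 is not on the preference list; base rate stands.
Duty = €72,488.88 × 32.5% = €23,558.89.
Total = €185,647.84 + €3,929.04 + €23,558.89 = €213,135.77.

€213,135.77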